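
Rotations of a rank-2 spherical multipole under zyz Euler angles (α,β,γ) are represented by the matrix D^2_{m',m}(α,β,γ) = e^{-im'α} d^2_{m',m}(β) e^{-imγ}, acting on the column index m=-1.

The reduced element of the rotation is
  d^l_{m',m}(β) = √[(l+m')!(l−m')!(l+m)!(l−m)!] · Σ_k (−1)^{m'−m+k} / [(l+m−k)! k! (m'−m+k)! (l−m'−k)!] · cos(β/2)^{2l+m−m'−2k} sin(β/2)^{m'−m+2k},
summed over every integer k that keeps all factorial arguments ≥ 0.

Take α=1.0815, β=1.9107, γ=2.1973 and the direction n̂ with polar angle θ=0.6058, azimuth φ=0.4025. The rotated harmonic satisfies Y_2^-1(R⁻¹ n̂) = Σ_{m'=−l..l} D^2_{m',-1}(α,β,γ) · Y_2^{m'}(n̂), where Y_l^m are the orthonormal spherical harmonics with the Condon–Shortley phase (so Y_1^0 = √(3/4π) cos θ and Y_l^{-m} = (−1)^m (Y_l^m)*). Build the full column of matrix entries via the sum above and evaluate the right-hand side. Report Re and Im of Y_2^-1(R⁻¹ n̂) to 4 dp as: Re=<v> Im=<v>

Need the full column D^2_{m',-1} for m'=−2..2 at α=1.0815, β=1.9107, γ=2.1973.
cos(β/2)=0.577323, sin(β/2)=0.816516
d^2_{-2,-1}: single k=1 term ⇒ +0.314233;  D = -0.108366-0.294956i
d^2_{-1,-1}: k∈[0..1] ⇒ +0.111090 -0.666635 = -0.555545;  D = +0.550324+0.075986i
d^2_{0,-1}: k∈[0..1] ⇒ -0.384855 +0.769819 = +0.384964;  D = -0.225710+0.311852i
d^2_{1,-1}: k∈[0..1] ⇒ +0.666635 -0.444486 = +0.222149;  D = +0.097625+0.199548i
d^2_{2,-1}: single k=0 term ⇒ -0.628554;  D = -0.628184-0.021555i
Y_2^{m'}(θ=0.6058,φ=0.4025) and Σ D·Y over m':
  (-0.1084-0.2950i)·(+0.0868-0.0903i)  (+0.5503+0.0760i)·(+0.3327-0.1417i)  (-0.2257+0.3119i)·(+0.3240+0.0000i)  (+0.0976+0.1995i)·(-0.3327-0.1417i)  (-0.6282-0.0216i)·(+0.0868+0.0903i)
Y_2^-1(R⁻¹ n̂) = +0.027903-0.106263i

Re=0.0279 Im=-0.1063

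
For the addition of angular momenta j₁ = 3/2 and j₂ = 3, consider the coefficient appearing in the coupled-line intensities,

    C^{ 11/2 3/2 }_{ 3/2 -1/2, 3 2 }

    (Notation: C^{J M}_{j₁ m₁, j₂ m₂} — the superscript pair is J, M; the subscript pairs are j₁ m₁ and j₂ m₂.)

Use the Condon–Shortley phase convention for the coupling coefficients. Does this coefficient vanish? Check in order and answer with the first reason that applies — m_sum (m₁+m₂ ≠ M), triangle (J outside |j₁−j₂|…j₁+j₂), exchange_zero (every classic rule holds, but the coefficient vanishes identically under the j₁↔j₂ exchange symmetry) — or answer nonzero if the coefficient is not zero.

m-sum: m₁+m₂ = -1/2+2 = 3/2, M = 3/2  ✓
triangle: need |j₁−j₂| ≤ J ≤ j₁+j₂, i.e. J ∈ [3/2, 9/2]; J = 11/2 is outside ✗ ⇒ coefficient is 0

triangle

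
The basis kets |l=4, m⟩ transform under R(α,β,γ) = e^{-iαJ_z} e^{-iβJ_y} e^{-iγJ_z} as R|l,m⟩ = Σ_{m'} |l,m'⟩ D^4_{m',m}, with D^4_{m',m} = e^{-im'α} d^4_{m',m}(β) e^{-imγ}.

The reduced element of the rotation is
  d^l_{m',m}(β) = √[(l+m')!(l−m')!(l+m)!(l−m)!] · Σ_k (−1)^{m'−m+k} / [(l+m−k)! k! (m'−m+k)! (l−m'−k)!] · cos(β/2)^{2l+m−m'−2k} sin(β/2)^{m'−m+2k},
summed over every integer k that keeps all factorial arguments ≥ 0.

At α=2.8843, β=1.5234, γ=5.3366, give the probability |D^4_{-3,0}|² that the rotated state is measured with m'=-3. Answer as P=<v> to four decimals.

P=0.0049

D^4_{-3,0}(2.8843,1.5234,5.3366) = e^{-i·-3·2.8843}·d^4_{-3,0}(1.5234)·e^{-i·0·5.3366}. Compute d first:
c=cos(1.523400/2)=0.723664, s=sin(1.523400/2)=0.690153; N=√[1·5040·24·24]=1703.830978
k: max(0,(0)−(-3))=3 … min(4+(0),4−(-3))=4
  k=3: (−1)^0·1703.8310/(144)·0.7237^5·0.6902^3 = +0.771940
  k=4: (−1)^1·1703.8310/(144)·0.7237^3·0.6902^5 = -0.702102
d^4_{-3,0}(1.5234) = +0.771940 -0.702102 = +0.069838
|D^4_{-3,0}|² = |d^4_{-3,0}(β)|² = (+0.069838)² = 0.004877 (the z-rotation phases have unit modulus)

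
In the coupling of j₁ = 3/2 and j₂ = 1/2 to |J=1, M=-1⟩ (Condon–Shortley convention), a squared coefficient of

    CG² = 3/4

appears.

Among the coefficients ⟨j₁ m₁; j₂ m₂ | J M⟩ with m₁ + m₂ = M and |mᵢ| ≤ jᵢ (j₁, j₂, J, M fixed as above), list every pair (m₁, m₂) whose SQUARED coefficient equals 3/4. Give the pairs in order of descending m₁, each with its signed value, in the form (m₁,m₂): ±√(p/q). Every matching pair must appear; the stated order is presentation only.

(-3/2,1/2): −√(3/4)

Admissible pairs with m₁+m₂ = M = -1: (-3/2,1/2), (-1/2,-1/2)
  (m₁,m₂)=(-1/2,-1/2): CG² = 1/4, CG = +√(1/4)
  (m₁,m₂)=(-3/2,1/2): CG² = 3/4, CG = −√(3/4)   ← matches the target
Pairs with CG² = 3/4: (-3/2,1/2): −√(3/4)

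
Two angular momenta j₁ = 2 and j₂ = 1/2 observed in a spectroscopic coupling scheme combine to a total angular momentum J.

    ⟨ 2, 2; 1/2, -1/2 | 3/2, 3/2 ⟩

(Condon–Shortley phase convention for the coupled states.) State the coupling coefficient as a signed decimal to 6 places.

+0.894427

√[4·1!3!0!/5! · 4!0!0!1!3!0!] = √(144/5)
  +(−1)^0/∏(0,1,0,0,3,0)! = 1/6  (running 1/6)
⟨..|..⟩ = √(144/5)·(1/6) = +0.894427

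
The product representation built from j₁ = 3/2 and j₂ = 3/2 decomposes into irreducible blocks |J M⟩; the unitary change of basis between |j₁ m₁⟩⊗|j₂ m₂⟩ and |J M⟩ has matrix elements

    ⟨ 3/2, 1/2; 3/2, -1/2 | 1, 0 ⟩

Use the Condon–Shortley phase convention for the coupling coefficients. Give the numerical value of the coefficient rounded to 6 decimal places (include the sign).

√[3·2!1!1!/5! · 2!1!1!2!1!1!] = √(1/5)
  +(−1)^0/∏(0,2,1,1,0,0)! = 1/2  (running 1/2)
  +(−1)^1/∏(1,1,0,0,1,1)! = -1  (running -1/2)
⟨..|..⟩ = √(1/5)·(-1/2) = -0.223607

-0.223607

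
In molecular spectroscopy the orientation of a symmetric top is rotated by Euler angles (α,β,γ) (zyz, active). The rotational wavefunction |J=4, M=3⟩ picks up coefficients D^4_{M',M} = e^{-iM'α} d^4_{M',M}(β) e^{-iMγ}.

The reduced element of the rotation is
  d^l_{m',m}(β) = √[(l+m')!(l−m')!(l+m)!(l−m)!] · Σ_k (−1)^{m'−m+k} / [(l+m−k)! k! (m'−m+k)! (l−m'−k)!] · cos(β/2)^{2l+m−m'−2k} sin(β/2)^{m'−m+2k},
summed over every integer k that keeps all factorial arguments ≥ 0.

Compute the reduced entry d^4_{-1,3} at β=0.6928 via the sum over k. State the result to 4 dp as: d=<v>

d=0.1268

d^4_{-1,3}(β=0.6928) via the finite sum:
Half-angle: c=0.940601, s=0.339514. N=√(6·120·5040·1)=1904.940944
The bounds max(0,m−m')=4 and min(l+m,l−m')=5 give 2 terms
  k=4: (−1)^0·1904.9409/(144)·0.9406^4·0.3395^4 = +0.137585
  k=5: (−1)^1·1904.9409/(240)·0.9406^2·0.3395^6 = -0.010755
d^4_{-1,3}(0.6928) = +0.137585 -0.010755 = +0.126830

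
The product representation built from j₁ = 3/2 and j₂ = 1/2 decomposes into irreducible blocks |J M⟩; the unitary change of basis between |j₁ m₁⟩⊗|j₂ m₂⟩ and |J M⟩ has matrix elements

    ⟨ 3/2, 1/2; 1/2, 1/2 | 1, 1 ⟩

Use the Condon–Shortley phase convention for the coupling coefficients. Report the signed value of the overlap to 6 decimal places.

-0.500000

√[3·1!2!0!/4! · 2!1!1!0!2!0!] = √(1)
  +(−1)^1/∏(1,0,0,0,2,0)! = -1/2  (running -1/2)
⟨..|..⟩ = √(1)·(-1/2) = -0.500000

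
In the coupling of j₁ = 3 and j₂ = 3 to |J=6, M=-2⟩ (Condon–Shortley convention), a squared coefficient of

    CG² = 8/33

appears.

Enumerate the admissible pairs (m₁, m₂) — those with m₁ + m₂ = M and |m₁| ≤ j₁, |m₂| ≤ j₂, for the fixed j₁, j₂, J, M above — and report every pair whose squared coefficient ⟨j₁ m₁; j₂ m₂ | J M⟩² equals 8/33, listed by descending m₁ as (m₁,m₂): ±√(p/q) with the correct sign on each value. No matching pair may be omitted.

Admissible pairs with m₁+m₂ = M = -2: (-3,1), (-2,0), (-1,-1), (0,-2), (1,-3)
  (m₁,m₂)=(1,-3): CG² = 1/33, CG = +√(1/33)
  (m₁,m₂)=(0,-2): CG² = 8/33, CG = +√(8/33)   ← matches the target
  (m₁,m₂)=(-1,-1): CG² = 5/11, CG = +√(5/11)
  (m₁,m₂)=(-2,0): CG² = 8/33, CG = +√(8/33)   ← matches the target
  (m₁,m₂)=(-3,1): CG² = 1/33, CG = +√(1/33)
Pairs with CG² = 8/33: (0,-2): +√(8/33); (-2,0): +√(8/33)

(0,-2): +√(8/33); (-2,0): +√(8/33)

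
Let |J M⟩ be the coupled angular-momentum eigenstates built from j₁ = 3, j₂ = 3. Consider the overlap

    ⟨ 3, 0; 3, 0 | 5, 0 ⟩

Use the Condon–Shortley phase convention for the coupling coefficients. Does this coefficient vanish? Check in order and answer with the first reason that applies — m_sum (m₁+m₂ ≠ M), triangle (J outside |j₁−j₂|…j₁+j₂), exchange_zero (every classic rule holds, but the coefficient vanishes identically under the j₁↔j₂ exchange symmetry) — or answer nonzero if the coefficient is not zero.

exchange_zero

m-sum: m₁+m₂ = 0+0 = 0, M = 0  ✓
triangle: |j₁−j₂| = 0 ≤ J = 5 ≤ j₁+j₂ = 6  ✓
exchange: j₁=j₂ and m₁=m₂, and (−1)^(j₁+j₂−J) = (−1)^1 = −1 forces ⟨j₁m₁;j₂m₂|JM⟩ = −⟨j₂m₂;j₁m₁|JM⟩ = −⟨j₁m₁;j₂m₂|JM⟩ ⇒ the coefficient vanishes identically
Racah sum check: Σ_k collapses to 0 ⇒ CG = 0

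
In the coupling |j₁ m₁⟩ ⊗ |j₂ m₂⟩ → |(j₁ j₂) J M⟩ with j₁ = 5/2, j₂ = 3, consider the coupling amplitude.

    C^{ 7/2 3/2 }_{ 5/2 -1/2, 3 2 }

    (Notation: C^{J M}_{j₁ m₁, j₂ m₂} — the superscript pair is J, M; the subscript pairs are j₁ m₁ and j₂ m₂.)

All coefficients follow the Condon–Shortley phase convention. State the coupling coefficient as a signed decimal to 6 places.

√[8·2!3!4!/10! · 2!3!5!1!5!2!] = √(1536/7)
  +(−1)^1/∏(1,1,2,4,1,0)! = -1/48  (running -1/48)
  +(−1)^2/∏(2,0,1,3,2,1)! = 1/24  (running 1/48)
⟨..|..⟩ = √(1536/7)·(1/48) = +0.308607

+0.308607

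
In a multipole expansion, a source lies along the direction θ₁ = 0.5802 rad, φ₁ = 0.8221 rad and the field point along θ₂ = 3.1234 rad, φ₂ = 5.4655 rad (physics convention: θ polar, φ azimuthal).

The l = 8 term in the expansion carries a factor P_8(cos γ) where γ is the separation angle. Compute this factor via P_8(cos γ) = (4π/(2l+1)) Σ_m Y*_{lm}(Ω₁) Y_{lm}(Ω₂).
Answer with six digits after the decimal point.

Addition theorem: P_8(cos γ) = (4π/17) Σ_m Y*_{lm}(Ω₁) Y_{lm}(Ω₂), m = −8…8:
  [-8]  conj(Y_{8,-8})(Ω₁) = (0.004024, 0.001217) ; Y_{8,-8}(Ω₂) = (0.000000, 0.000000) ; Δ = (0.000000, 0.000000)
  [-7]  conj(Y_{8,-7})(Ω₁) = (0.022153, -0.012935) ; Y_{8,-7}(Ω₂) = (-0.000000, 0.000000) ; Δ = (-0.000000, 0.000000)
  [-6]  conj(Y_{8,-6})(Ω₁) = (0.021181, -0.094627) ; Y_{8,-6}(Ω₂) = (0.000000, -0.000000) ; Δ = (-0.000000, -0.000000)
  [-5]  conj(Y_{8,-5})(Ω₁) = (-0.142826, -0.207924) ; Y_{8,-5}(Ω₂) = (0.000000, 0.000000) ; Δ = (0.000000, -0.000000)
  [-4]  conj(Y_{8,-4})(Ω₁) = (-0.441743, -0.065321) ; Y_{8,-4}(Ω₂) = (-0.000001, -0.000000) ; Δ = (0.000001, 0.000000)
  [-3]  conj(Y_{8,-3})(Ω₁) = (-0.365899, 0.293050) ; Y_{8,-3}(Ω₂) = (0.000065, -0.000053) ; Δ = (-0.000008, 0.000039)
  [-2]  conj(Y_{8,-2})(Ω₁) = (-0.007513, 0.102175) ; Y_{8,-2}(Ω₂) = (-0.000220, 0.003402) ; Δ = (-0.000346, -0.000048)
  [-1]  conj(Y_{8,-1})(Ω₁) = (-0.258978, -0.278722) ; Y_{8,-1}(Ω₂) = (-0.061217, -0.065303) ; Δ = (-0.002348, 0.033974)
  [+0]  conj(Y_{8,0})(Ω₁) = (-0.237834, -0.000000) ; Y_{8,0}(Ω₂) = (1.156188, 0.000000) ; Δ = (-0.274981, -0.000000)
  [+1]  conj(Y_{8,1})(Ω₁) = (0.258978, -0.278722) ; Y_{8,1}(Ω₂) = (0.061217, -0.065303) ; Δ = (-0.002348, -0.033974)
  [+2]  conj(Y_{8,2})(Ω₁) = (-0.007513, -0.102175) ; Y_{8,2}(Ω₂) = (-0.000220, -0.003402) ; Δ = (-0.000346, 0.000048)
  [+3]  conj(Y_{8,3})(Ω₁) = (0.365899, 0.293050) ; Y_{8,3}(Ω₂) = (-0.000065, -0.000053) ; Δ = (-0.000008, -0.000039)
  [+4]  conj(Y_{8,4})(Ω₁) = (-0.441743, 0.065321) ; Y_{8,4}(Ω₂) = (-0.000001, 0.000000) ; Δ = (0.000001, -0.000000)
  [+5]  conj(Y_{8,5})(Ω₁) = (0.142826, -0.207924) ; Y_{8,5}(Ω₂) = (-0.000000, 0.000000) ; Δ = (0.000000, 0.000000)
  [+6]  conj(Y_{8,6})(Ω₁) = (0.021181, 0.094627) ; Y_{8,6}(Ω₂) = (0.000000, 0.000000) ; Δ = (-0.000000, 0.000000)
  [+7]  conj(Y_{8,7})(Ω₁) = (-0.022153, -0.012935) ; Y_{8,7}(Ω₂) = (0.000000, 0.000000) ; Δ = (-0.000000, -0.000000)
  [+8]  conj(Y_{8,8})(Ω₁) = (0.004024, -0.001217) ; Y_{8,8}(Ω₂) = (0.000000, -0.000000) ; Δ = (0.000000, -0.000000)
Total Σ_m = (-0.280383, -0.000000). Multiply by 0.739198: (-0.207259, -0.000000). P_8(cos γ) = -0.207259

-0.207259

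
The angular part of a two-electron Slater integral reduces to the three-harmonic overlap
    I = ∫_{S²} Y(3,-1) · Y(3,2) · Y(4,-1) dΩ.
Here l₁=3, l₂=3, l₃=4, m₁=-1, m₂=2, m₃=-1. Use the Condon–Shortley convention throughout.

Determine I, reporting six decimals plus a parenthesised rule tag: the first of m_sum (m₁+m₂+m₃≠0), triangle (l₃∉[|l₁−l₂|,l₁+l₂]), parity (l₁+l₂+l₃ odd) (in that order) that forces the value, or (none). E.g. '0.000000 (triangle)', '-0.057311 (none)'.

0.145070 (none)

Rules hold: Σm=0, L=10 even, 0≤4≤6.
N = 7·7·9 = 441
Δ = 2!·4!·4!/11! = 1/34650
Racah Σ t=0..2: t=0:+1/72 t=1:−1/16 t=2:+1/72 = -5/144
⇒ 3j(3 3 4; 0 0 0)² = 2/77, sgn -1
Racah Σ t=1..2: t=1:−1/144 t=2:+1/48 = 1/72
⇒ 3j(3 3 4; -1 2 -1)² = 16/693, sgn -1
4πI² = N·(3j₀)²·(3jₘ)² = 32/121
I = +1·√(0.264463/4π) = 0.14506992
No selection rule forces the value: the integral is nonzero (none).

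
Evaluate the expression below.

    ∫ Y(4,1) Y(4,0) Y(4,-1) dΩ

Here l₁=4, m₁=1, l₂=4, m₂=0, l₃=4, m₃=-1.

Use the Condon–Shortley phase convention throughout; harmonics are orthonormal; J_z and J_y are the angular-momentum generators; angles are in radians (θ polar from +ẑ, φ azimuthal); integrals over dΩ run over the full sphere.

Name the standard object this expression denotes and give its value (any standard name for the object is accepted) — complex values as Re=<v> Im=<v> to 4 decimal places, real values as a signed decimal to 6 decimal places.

This is a Gaunt coefficient — the integral of a triple product of spherical harmonics over the sphere.
Checks pass: Σm=0; 12 even; l₃=4∈[0,8].
(2·4+1)(2·4+1)(2·4+1) = 729
Δ: 4! 4! 4! / 13! → 1/450450
sum: t=0:+1/13824 t=1:−1/216 t=2:+1/64 t=3:−1/216 t=4:+1/13824 = 5/768
3j²(4 4 4; 0 0 0) = Δ·Π!·Σ² = 18/1001  (sign +1)
sum: t=0:+1/3456 t=1:−1/144 t=2:+1/96 t=3:−1/864 = 1/384
3j²(4 4 4; 1 0 -1) = Δ·Π!·Σ² = 9/2002  (sign -1)
combine: 4πI² = 729·18/1001·9/2002 = 59049/1002001
take √, sign -1: I = -0.06848055

Gaunt coefficient, -0.068481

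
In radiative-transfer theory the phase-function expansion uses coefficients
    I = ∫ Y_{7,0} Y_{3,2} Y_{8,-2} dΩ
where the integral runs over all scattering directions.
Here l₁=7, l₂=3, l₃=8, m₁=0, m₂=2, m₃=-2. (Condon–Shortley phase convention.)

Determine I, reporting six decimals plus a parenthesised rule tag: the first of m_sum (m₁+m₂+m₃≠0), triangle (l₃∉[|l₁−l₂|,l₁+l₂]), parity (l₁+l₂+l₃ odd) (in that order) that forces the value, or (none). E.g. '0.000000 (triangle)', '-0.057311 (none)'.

m-sum 0 ✓  L=18 even ✓  4≤8≤10 ✓
Π(2lᵢ+1) = 15×7×17 = 1785
triangle coeff Δ(7,3,8) = 1/5290740
Σ_t [0,2]: t=0:+1/7257600 t=1:−1/2073600 t=2:+1/7257600 = -1/4838400
(3j)²=252/20995 [(7 3 8; 0 0 0)], sign=-1
Σ_t [1,2]: t=1:−1/12441600 t=2:+1/7257600 = 1/17418240
(3j)²=125/25194 [(7 3 8; 0 2 -2)], sign=+1
⇒ 4πI² = 110250/1037153
I = (-1)√(110250/1037153/(4π)) = -0.09197355
No selection rule forces the value: the integral is nonzero (none).

-0.091974 (none)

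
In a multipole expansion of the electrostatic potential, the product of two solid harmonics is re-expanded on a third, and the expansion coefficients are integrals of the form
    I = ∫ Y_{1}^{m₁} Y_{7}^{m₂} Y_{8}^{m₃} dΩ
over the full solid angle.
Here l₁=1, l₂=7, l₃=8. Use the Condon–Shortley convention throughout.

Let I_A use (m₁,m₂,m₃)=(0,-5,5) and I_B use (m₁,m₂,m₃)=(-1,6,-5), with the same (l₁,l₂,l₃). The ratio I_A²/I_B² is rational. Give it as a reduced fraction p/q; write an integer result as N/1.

13/1

Same 1,7,8: normalisation and zero-m 3j drop out of the ratio.
A: Δ: 0! 2! 14! / 17! → 1/2040; sum: t=0:+1/958003200 = 1/958003200; 3j²(1 7 8; 0 -5 5) = Δ·Π!·Σ² = 13/680  (sign -1)
B: Δ: 0! 2! 14! / 17! → 1/2040; sum: t=0:+1/12454041600 = 1/12454041600; 3j²(1 7 8; -1 6 -5) = Δ·Π!·Σ² = 1/680  (sign -1)
I_A²/I_B² = (13/680)/(1/680) = 13/1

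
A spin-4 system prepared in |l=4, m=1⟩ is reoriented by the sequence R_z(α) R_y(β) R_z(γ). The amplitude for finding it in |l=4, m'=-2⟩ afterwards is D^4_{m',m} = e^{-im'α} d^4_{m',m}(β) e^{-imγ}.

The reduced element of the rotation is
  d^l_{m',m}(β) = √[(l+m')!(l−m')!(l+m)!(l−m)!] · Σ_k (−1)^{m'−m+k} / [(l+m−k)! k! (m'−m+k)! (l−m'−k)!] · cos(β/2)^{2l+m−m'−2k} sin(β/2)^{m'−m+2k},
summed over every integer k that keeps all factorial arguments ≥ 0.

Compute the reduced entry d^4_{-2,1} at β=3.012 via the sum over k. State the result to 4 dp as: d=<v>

d=0.2650

d^4_{-2,1}(β=3.0120) via the finite sum:
With c≡cos(β/2)=0.064751 and s≡sin(β/2)=0.997901, N=[2·720·120·6]^{1/2}=1018.233765
k: max(0,(1)−(-2))=3 … min(4+(1),4−(-2))=5
  k=3: (−1)^0·1018.2338/(72)·0.0648^5·0.9979^3 = +0.000016
  k=4: (−1)^1·1018.2338/(48)·0.0648^3·0.9979^5 = -0.005699
  k=5: (−1)^2·1018.2338/(240)·0.0648^1·0.9979^7 = +0.270705
d^4_{-2,1}(3.0120) = +0.000016 -0.005699 +0.270705 = +0.265022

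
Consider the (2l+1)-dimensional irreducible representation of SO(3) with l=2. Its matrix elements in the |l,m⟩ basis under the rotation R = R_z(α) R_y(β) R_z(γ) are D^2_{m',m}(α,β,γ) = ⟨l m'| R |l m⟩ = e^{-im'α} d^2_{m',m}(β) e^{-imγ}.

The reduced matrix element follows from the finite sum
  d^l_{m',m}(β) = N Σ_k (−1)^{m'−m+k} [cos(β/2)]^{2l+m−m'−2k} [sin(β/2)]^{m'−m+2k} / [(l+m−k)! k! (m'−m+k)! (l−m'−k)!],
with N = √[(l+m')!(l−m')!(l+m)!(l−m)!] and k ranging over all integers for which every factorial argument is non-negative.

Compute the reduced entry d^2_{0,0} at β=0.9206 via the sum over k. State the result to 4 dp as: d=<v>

d=0.0497

d^2_{0,0}(β=0.9206) via the finite sum:
With c≡cos(β/2)=0.895919 and s≡sin(β/2)=0.444217, N=[2·2·2·2]^{1/2}=4.000000
k∈{0,1,2} keeps every argument non-negative
  k=0: (−1)^0·4.0000/(4)·0.8959^4·0.4442^0 = +0.644281
  k=1: (−1)^1·4.0000/(1)·0.8959^2·0.4442^2 = -0.633560
  k=2: (−1)^2·4.0000/(4)·0.8959^0·0.4442^4 = +0.038939
d^2_{0,0}(0.9206) = +0.644281 -0.633560 +0.038939 = +0.049660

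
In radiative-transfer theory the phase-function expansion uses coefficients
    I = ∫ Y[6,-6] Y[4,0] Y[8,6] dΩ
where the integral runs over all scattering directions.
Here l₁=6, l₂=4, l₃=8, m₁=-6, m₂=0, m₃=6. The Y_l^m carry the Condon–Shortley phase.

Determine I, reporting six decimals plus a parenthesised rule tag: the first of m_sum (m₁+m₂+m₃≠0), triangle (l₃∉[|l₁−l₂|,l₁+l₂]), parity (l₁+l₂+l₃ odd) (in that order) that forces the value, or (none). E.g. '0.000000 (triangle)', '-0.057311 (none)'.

m-sum 0 ✓  L=18 even ✓  2≤8≤10 ✓
Π(2lᵢ+1) = 13×9×17 = 1989
triangle coeff Δ(6,4,8) = 1/23279256
Σ_t [0,2]: t=0:+1/1658880 t=1:−1/518400 t=2:+1/1658880 = -1/1382400
(3j)²=504/46189 [(6 4 8; 0 0 0)], sign=-1
Σ_t [2,2]: t=2:+1/348364800 = 1/348364800
(3j)²=11/646 [(6 4 8; -6 0 6)], sign=+1
⇒ 4πI² = 2268/6137
I = (-1)√(2268/6137/(4π)) = -0.17148989
No selection rule forces the value: the integral is nonzero (none).

-0.171490 (none)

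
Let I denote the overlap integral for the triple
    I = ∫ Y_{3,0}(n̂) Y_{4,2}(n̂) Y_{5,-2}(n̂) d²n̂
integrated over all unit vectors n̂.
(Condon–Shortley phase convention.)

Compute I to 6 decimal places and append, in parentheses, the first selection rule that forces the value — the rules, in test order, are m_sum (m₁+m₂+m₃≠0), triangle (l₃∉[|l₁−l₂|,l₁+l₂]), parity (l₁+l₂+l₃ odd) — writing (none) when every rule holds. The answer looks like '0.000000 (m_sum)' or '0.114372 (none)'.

Rules hold: Σm=0, L=12 even, 1≤5≤7.
N = 7·9·11 = 693
Δ = 2!·4!·6!/13! = 1/180180
Racah Σ t=0..2: t=0:+1/576 t=1:−1/144 t=2:+1/576 = -1/288
⇒ 3j(3 4 5; 0 0 0)² = 20/1001, sgn +1
Racah Σ t=0..2: t=0:+1/8640 t=1:−1/480 t=2:+1/576 = -1/4320
⇒ 3j(3 4 5; 0 2 -2)² = 1/2145, sgn +1
4πI² = N·(3j₀)²·(3jₘ)² = 12/1859
I = +1·√(0.00645508/4π) = 0.02266449
No selection rule forces the value: the integral is nonzero (none).

0.022664 (none)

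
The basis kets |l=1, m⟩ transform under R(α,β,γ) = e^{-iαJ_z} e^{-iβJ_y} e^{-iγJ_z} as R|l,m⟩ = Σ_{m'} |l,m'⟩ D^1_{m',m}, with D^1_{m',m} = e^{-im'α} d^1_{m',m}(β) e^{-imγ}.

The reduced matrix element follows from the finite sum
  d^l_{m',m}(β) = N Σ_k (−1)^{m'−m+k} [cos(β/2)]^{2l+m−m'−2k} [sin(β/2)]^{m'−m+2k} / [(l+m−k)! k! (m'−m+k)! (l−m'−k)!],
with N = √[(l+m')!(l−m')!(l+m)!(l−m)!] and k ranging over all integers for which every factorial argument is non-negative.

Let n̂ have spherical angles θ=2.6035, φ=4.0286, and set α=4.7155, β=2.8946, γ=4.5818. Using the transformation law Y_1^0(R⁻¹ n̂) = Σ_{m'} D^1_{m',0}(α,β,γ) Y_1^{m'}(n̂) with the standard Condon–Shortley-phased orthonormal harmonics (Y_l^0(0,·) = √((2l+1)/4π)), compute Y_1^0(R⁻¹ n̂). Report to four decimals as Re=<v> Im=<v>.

Re=0.4542 Im=0.0000

Need the full column D^1_{m',0} for m'=−1..1 at α=4.7155, β=2.8946, γ=4.5818.
cos(β/2)=0.123183, sin(β/2)=0.992384
d^1_{-1,0}: single k=1 term ⇒ +0.172880;  D = +0.000538-0.172879i
d^1_{0,0}: k∈[0..1] ⇒ +0.015174 -0.984826 = -0.969652;  D = -0.969652+0.000000i
d^1_{1,0}: single k=0 term ⇒ -0.172880;  D = -0.000538-0.172879i
Y_1^{m'}(θ=2.6035,φ=4.0286) and Σ D·Y over m':
  (+0.0005-0.1729i)·(-0.1119+0.1373i)  (-0.9697+0.0000i)·(-0.4196+0.0000i)  (-0.0005-0.1729i)·(+0.1119+0.1373i)
Y_1^0(R⁻¹ n̂) = +0.454162+0.000000i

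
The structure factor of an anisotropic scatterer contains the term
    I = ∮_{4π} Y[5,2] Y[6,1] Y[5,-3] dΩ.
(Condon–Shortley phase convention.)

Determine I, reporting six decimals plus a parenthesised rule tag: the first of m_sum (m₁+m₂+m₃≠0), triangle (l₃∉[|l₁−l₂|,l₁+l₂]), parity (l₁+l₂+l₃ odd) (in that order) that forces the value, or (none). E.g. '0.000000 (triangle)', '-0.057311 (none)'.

0.016235 (none)

m-sum 0 ✓  L=16 even ✓  1≤5≤11 ✓
Π(2lᵢ+1) = 11×13×11 = 1573
triangle coeff Δ(5,6,5) = 1/28588560
Σ_t [1,5]: t=1:−1/345600 t=2:+1/13824 t=3:−1/5184 t=4:+1/13824 t=5:−1/345600 = -7/129600
(3j)²=80/7293 [(5 6 5; 0 0 0)], sign=+1
Σ_t [1,3]: t=1:−1/345600 t=2:+1/34560 t=3:−1/41472 = 1/518400
(3j)²=7/36465 [(5 6 5; 2 1 -3)], sign=+1
⇒ 4πI² = 112/33813
I = (+1)√(112/33813/(4π)) = 0.01623537
No selection rule forces the value: the integral is nonzero (none).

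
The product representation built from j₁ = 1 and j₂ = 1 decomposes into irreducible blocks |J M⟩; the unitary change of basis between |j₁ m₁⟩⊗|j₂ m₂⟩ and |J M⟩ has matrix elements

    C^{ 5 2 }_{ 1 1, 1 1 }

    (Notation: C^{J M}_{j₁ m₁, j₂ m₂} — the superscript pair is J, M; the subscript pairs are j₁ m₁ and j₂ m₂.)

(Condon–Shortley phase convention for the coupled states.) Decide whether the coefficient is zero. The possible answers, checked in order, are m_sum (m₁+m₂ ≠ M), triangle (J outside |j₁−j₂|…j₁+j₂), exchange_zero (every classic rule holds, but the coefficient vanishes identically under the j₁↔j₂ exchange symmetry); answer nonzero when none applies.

m-sum: m₁+m₂ = 1+1 = 2, M = 2  ✓
triangle: need |j₁−j₂| ≤ J ≤ j₁+j₂, i.e. J ∈ [0, 2]; J = 5 is outside ✗ ⇒ coefficient is 0

triangle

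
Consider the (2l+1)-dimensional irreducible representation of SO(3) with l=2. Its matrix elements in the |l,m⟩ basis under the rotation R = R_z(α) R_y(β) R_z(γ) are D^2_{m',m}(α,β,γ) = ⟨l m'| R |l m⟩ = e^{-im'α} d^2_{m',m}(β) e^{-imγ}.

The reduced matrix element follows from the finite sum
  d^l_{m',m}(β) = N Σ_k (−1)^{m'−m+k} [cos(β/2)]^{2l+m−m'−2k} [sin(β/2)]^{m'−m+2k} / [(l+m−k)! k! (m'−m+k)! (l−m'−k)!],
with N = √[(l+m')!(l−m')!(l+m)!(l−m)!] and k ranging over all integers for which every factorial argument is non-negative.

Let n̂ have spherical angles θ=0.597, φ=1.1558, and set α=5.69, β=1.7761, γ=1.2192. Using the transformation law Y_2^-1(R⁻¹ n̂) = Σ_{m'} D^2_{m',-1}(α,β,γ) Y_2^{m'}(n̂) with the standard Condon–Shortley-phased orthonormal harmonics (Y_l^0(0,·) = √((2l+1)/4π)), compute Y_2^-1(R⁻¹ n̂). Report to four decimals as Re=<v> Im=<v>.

Need the full column D^2_{m',-1} for m'=−2..2 at α=5.6900, β=1.7761, γ=1.2192.
cos(β/2)=0.630926, sin(β/2)=0.775843
d^2_{-2,-1}: single k=1 term ⇒ +0.389708;  D = +0.389498+0.012792i
d^2_{-1,-1}: k∈[0..1] ⇒ +0.158458 -0.718829 = -0.560372;  D = -0.454108-0.328333i
d^2_{0,-1}: k∈[0..1] ⇒ -0.477293 +0.721731 = +0.244438;  D = +0.084184+0.229485i
d^2_{1,-1}: k∈[0..1] ⇒ +0.718829 -0.362322 = +0.356507;  D = -0.085293+0.346154i
d^2_{2,-1}: single k=0 term ⇒ -0.589291;  D = +0.436750-0.395618i
Y_2^{m'}(θ=0.597,φ=1.1558) and Σ D·Y over m':
  (+0.3895+0.0128i)·(-0.0824-0.0901i)  (-0.4541-0.3283i)·(+0.1448-0.3287i)  (+0.0842+0.2295i)·(+0.3318+0.0000i)  (-0.0853+0.3462i)·(-0.1448-0.3287i)  (+0.4368-0.3956i)·(-0.0824+0.0901i)
Y_2^-1(R⁻¹ n̂) = -0.050904+0.191550i

Re=-0.0509 Im=0.1915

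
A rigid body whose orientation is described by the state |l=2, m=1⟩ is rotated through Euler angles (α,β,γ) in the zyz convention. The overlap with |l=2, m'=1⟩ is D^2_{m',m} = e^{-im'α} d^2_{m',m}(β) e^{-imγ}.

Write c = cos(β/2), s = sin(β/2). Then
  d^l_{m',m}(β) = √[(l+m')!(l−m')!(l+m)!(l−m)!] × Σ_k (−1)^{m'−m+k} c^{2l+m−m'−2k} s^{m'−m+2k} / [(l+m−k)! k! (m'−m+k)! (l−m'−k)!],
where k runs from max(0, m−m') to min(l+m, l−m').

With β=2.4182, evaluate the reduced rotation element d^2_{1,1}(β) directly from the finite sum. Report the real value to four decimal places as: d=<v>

d^2_{1,1}(β=2.4182) via the finite sum:
c=cos(2.418200/2)=0.353861, s=sin(2.418200/2)=0.935298; N=√[6·1·6·1]=6.000000
k: max(0,(1)−(1))=0 … min(2+(1),2−(1))=1
  k=0: (−1)^0·6.0000/(6)·0.3539^4·0.9353^0 = +0.015680
  k=1: (−1)^1·6.0000/(2)·0.3539^2·0.9353^2 = -0.328615
d^2_{1,1}(2.4182) = +0.015680 -0.328615 = -0.312935

d=-0.3129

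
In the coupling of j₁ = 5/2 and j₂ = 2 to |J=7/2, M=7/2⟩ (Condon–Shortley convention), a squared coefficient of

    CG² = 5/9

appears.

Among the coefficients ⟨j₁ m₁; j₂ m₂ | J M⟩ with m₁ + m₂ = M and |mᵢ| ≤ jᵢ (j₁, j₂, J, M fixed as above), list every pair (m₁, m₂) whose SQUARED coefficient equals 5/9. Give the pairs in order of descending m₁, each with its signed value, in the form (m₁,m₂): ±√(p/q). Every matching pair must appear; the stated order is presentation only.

Admissible pairs with m₁+m₂ = M = 7/2: (3/2,2), (5/2,1)
  (m₁,m₂)=(5/2,1): CG² = 5/9, CG = +√(5/9)   ← matches the target
  (m₁,m₂)=(3/2,2): CG² = 4/9, CG = −√(4/9)
Pairs with CG² = 5/9: (5/2,1): +√(5/9)

(5/2,1): +√(5/9)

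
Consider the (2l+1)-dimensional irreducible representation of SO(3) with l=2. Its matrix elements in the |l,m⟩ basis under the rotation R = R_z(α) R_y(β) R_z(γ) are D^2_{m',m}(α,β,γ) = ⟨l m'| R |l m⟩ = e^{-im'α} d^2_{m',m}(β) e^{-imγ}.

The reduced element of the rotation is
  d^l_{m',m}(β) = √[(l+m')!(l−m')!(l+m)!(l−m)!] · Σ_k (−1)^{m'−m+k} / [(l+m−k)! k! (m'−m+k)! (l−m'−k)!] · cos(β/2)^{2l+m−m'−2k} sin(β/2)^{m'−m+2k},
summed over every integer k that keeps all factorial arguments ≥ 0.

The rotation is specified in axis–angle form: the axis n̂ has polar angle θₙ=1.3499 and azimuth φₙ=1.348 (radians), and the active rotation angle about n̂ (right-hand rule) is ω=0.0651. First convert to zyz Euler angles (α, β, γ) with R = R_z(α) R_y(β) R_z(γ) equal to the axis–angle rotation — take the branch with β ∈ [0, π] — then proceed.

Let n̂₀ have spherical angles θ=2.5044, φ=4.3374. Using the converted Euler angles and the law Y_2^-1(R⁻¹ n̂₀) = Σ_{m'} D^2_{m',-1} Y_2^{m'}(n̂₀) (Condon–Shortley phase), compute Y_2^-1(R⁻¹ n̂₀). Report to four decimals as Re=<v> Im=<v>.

Axis–angle → zyz. n̂ = (sinθₙcosφₙ, sinθₙsinφₙ, cosθₙ) = (+0.215589, +0.951585, +0.219104), ω = 0.0651.
R = I cosω + sinω [n̂]ₓ + (1−cosω) n̂n̂ᵀ gives
  R = [+0.997980, -0.013819, +0.062005; +0.014688, +0.999800, -0.013583; -0.061804, +0.014467, +0.997983]
β = atan2(√(R₁₃²+R₂₃²), R₃₃) = 0.063518; α = atan2(R₂₃, R₁₃) mod 2π = 6.067523; γ = atan2(R₃₂, −R₃₁) mod 2π = 0.229931
Need the full column D^2_{m',-1} for m'=−2..2 at α=6.0675, β=0.0635, γ=0.2299.
cos(β/2)=0.999496, sin(β/2)=0.031753
d^2_{-2,-1}: single k=1 term ⇒ +0.063411;  D = +0.062129-0.012684i
d^2_{-1,-1}: k∈[0..1] ⇒ +0.997984 -0.003022 = +0.994963;  D = +0.994861+0.014196i
d^2_{0,-1}: k∈[0..1] ⇒ -0.077662 +0.000078 = -0.077584;  D = -0.075542-0.017682i
d^2_{1,-1}: k∈[0..1] ⇒ +0.003022 -0.000001 = +0.003021;  D = +0.002726+0.001302i
d^2_{2,-1}: single k=0 term ⇒ -0.000064;  D = -0.000051-0.000039i
Y_2^{m'}(θ=2.5044,φ=4.3374) and Σ D·Y over m':
  (+0.0621-0.0127i)·(-0.1000-0.0932i)  (+0.9949+0.0142i)·(+0.1353-0.3438i)  (-0.0755-0.0177i)·(+0.2959+0.0000i)  (+0.0027+0.0013i)·(-0.1353-0.3438i)  (-0.0001-0.0000i)·(-0.1000+0.0932i)
Y_2^-1(R⁻¹ n̂) = +0.109831-0.350938i

Re=0.1098 Im=-0.3509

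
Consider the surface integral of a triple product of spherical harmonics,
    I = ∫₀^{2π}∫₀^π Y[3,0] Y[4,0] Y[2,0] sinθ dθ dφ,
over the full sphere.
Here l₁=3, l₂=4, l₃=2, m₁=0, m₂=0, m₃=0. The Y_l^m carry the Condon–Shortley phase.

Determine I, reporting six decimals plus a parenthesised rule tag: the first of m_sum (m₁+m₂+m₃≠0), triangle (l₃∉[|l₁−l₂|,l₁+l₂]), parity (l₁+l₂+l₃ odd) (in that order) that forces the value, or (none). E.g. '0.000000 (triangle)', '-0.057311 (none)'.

0.000000 (parity)

l₁+l₂+l₃=9 is odd: 3j(l;000)=0 ⇒ I=0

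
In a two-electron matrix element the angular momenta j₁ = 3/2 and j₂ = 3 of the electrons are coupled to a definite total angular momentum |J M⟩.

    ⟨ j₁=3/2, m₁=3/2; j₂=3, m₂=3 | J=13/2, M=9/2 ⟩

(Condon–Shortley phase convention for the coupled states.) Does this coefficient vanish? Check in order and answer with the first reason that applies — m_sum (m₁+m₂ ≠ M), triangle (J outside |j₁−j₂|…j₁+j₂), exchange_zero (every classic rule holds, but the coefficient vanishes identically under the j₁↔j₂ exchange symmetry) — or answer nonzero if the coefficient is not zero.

m-sum: m₁+m₂ = 3/2+3 = 9/2, M = 9/2  ✓
triangle: need |j₁−j₂| ≤ J ≤ j₁+j₂, i.e. J ∈ [3/2, 9/2]; J = 13/2 is outside ✗ ⇒ coefficient is 0

triangle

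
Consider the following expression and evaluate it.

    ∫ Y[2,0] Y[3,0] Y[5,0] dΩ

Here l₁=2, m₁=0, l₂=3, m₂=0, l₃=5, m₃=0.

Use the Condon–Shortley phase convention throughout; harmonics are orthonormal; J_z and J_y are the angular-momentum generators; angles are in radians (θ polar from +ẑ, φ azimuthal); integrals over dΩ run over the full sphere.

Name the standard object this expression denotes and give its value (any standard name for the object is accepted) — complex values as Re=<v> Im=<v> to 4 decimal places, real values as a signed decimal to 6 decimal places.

This is a Gaunt coefficient — the integral of a triple product of spherical harmonics over the sphere.
Checks pass: Σm=0; 10 even; l₃=5∈[1,5].
(2·2+1)(2·3+1)(2·5+1) = 385
Δ: 0! 4! 6! / 11! → 1/2310
sum: t=0:+1/144 = 1/144
3j²(2 3 5; 0 0 0) = Δ·Π!·Σ² = 10/231  (sign -1)
(m-triple is (0,0,0) — same symbol as above.)
combine: 4πI² = 385·10/231·10/231 = 500/693
take √, sign +1: I = 0.23961470

Gaunt coefficient, +0.239615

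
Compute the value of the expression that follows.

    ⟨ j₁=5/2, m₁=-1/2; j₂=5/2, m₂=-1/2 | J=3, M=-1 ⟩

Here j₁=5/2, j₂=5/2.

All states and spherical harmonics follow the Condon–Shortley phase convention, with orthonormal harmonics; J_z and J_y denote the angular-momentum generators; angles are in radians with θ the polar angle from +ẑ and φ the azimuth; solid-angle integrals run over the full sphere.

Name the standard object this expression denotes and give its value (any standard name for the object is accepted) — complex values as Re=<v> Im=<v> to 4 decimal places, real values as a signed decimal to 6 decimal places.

Clebsch–Gordan coefficient, −√(4/15) ≈ -0.516398

This is a Clebsch–Gordan (vector-coupling) coefficient.
j₁+j₂−J=2  J+j₁−j₂=3  J−j₁+j₂=3  j₁+j₂+J+1=9
(j₁±m₁, j₂±m₂, J±M) = (2,3,2,3,2,4)
P² = 48/5
sum k=0..2:
  [0] +1/24 = 1/24
  [1] −1/4 = -1/4
  [2] +1/24 = 1/24
S = -1/6
C² = P²·S² = 4/15 ; C = -0.516398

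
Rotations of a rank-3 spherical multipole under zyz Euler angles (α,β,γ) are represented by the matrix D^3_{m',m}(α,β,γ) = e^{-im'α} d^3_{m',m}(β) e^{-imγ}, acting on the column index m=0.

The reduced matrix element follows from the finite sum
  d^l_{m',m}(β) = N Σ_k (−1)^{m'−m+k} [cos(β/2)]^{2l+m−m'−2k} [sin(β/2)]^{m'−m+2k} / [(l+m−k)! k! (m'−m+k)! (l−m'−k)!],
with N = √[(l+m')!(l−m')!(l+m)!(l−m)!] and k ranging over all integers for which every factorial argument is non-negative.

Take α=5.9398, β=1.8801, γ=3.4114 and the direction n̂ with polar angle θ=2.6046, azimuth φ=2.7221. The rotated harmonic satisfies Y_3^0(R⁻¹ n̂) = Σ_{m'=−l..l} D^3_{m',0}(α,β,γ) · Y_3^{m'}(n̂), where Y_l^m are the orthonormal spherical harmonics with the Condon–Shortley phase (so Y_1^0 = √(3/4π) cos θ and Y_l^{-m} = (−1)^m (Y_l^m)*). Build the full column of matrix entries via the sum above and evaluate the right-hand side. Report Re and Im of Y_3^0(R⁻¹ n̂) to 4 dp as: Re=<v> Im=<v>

Re=0.2301 Im=0.0000

Need the full column D^3_{m',0} for m'=−3..3 at α=5.9398, β=1.8801, γ=3.4114.
cos(β/2)=0.589748, sin(β/2)=0.807588
d^3_{-3,0}: single k=3 term ⇒ +0.483151;  D = +0.248670-0.414243i
d^3_{-2,0}: k∈[2..3] ⇒ +0.432120 -0.810311 = -0.378190;  D = -0.292454+0.239789i
d^3_{-1,0}: k∈[1..3] ⇒ +0.199577 -1.122741 +0.701787 = -0.221377;  D = -0.208453+0.074532i
d^3_{0,0}: k∈[0..3] ⇒ +0.042072 -0.710046 +1.331476 -0.277420 = +0.386083;  D = +0.386083+0.000000i
d^3_{1,0}: k∈[0..2] ⇒ -0.199577 +1.122741 -0.701787 = +0.221377;  D = +0.208453+0.074532i
d^3_{2,0}: k∈[0..1] ⇒ +0.432120 -0.810311 = -0.378190;  D = -0.292454-0.239789i
d^3_{3,0}: single k=0 term ⇒ -0.483151;  D = -0.248670-0.414243i
Y_3^{m'}(θ=2.6046,φ=2.7221) and Σ D·Y over m':
  (+0.2487-0.4142i)·(-0.0172-0.0532i)  (-0.2925+0.2398i)·(-0.1536-0.1710i)  (-0.2085+0.0745i)·(-0.4064-0.1812i)  (+0.3861+0.0000i)·(-0.2218+0.0000i)  (+0.2085+0.0745i)·(+0.4064-0.1812i)  (-0.2925-0.2398i)·(-0.1536+0.1710i)  (-0.2487-0.4142i)·(+0.0172-0.0532i)
Y_3^0(R⁻¹ n̂) = +0.230068+0.000000i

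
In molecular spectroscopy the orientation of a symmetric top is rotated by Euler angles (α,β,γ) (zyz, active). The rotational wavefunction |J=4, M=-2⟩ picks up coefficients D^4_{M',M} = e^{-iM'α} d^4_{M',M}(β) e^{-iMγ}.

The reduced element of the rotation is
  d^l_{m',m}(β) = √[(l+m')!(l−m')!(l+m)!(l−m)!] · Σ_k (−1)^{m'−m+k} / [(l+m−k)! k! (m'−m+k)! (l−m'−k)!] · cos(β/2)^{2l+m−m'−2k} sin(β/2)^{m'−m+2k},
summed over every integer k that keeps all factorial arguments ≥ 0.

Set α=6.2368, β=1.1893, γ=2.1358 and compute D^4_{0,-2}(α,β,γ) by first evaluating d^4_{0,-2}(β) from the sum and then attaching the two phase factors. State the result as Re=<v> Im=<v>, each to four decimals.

Re=0.0043 Im=0.0091

Split into d^4_{0,-2}(β=1.1893) × two z-phases.
Half-angle: c=0.828345, s=0.560219. N=√(24·24·2·720)=910.735966
k: max(0,(-2)−(0))=0 … min(4+(-2),4−(0))=2
  k=0: (−1)^2·910.7360/(96)·0.8283^6·0.5602^2 = +0.961841
  k=1: (−1)^3·910.7360/(36)·0.8283^4·0.5602^4 = -1.173181
  k=2: (−1)^4·910.7360/(96)·0.8283^2·0.5602^6 = +0.201229
d^4_{0,-2}(1.1893) = +0.961841 -1.173181 +0.201229 = -0.010112
Phases: e^{-i·(0)·6.2368}=+1.000000+0.000000i, e^{-i·(-2)·2.1358}=-0.426653-0.904415i ⇒ D=+0.004314+0.009146i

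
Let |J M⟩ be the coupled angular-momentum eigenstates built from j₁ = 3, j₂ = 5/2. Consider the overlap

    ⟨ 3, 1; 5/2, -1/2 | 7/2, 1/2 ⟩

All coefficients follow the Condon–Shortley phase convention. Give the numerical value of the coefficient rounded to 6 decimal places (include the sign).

√[8·2!4!3!/10! · 4!2!2!3!4!3!] = √(9216/175)
  +(−1)^0/∏(0,2,2,2,2,1)! = 1/16  (running 1/16)
  +(−1)^1/∏(1,1,1,1,3,2)! = -1/12  (running -1/48)
  +(−1)^2/∏(2,0,0,0,4,3)! = 1/288  (running -5/288)
⟨..|..⟩ = √(9216/175)·(-5/288) = -0.125988

−√(1/63) = -0.125988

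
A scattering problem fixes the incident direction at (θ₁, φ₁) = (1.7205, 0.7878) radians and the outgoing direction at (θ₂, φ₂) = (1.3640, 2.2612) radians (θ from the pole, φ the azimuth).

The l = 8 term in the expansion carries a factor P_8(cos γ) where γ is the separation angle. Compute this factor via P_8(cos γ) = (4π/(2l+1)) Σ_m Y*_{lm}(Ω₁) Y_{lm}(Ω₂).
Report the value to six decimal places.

0.234640

Addition theorem: P_8(cos γ) = (4π/17) Σ_m Y*_{lm}(Ω₁) Y_{lm}(Ω₂), m = −8…8:
  term(m=-8) = 0.14541 + 0.14361j   from Y*(Ω₁)=0.47099 + 0.00905j, Y(Ω₂)=0.31449 + 0.29888j
  term(m=-7) = 0.06521 - 0.08035j   from Y*(Ω₁)=-0.20432 + 0.19756j, Y(Ω₂)=-0.36144 + 0.04374j
  term(m=-6) = -0.02378 - 0.01573j   from Y*(Ω₁)=-0.00338 + 0.23443j, Y(Ω₂)=-0.06562 + 0.10238j
  term(m=-5) = -0.05077 + 0.09589j   from Y*(Ω₁)=-0.21354 - 0.21873j, Y(Ω₂)=-0.10842 - 0.33798j
  term(m=-4) = 0.00082 + 0.00034j   from Y*(Ω₁)=-0.14676 - 0.00141j, Y(Ω₂)=-0.00559 - 0.00223j
  term(m=-3) = 0.02938 - 0.09767j   from Y*(Ω₁)=0.21895 - 0.21582j, Y(Ω₂)=0.29106 - 0.15917j
  term(m=-2) = 0.00473 + 0.00093j   from Y*(Ω₁)=0.00051 - 0.10569j, Y(Ω₂)=-0.00862 + 0.04484j
  term(m=-1) = -0.00945 + 0.09675j   from Y*(Ω₁)=0.21596 + 0.21700j, Y(Ω₂)=0.20223 + 0.24482j
  term(m=+0) = -0.00567 + 0.00000j   from Y*(Ω₁)=0.09333 + 0.00000j, Y(Ω₂)=-0.06072 + 0.00000j
  term(m=+1) = -0.00945 - 0.09675j   from Y*(Ω₁)=-0.21596 + 0.21700j, Y(Ω₂)=-0.20223 + 0.24482j
  term(m=+2) = 0.00473 - 0.00093j   from Y*(Ω₁)=0.00051 + 0.10569j, Y(Ω₂)=-0.00862 - 0.04484j
  term(m=+3) = 0.02938 + 0.09767j   from Y*(Ω₁)=-0.21895 - 0.21582j, Y(Ω₂)=-0.29106 - 0.15917j
  term(m=+4) = 0.00082 - 0.00034j   from Y*(Ω₁)=-0.14676 + 0.00141j, Y(Ω₂)=-0.00559 + 0.00223j
  term(m=+5) = -0.05077 - 0.09589j   from Y*(Ω₁)=0.21354 - 0.21873j, Y(Ω₂)=0.10842 - 0.33798j
  term(m=+6) = -0.02378 + 0.01573j   from Y*(Ω₁)=-0.00338 - 0.23443j, Y(Ω₂)=-0.06562 - 0.10238j
  term(m=+7) = 0.06521 + 0.08035j   from Y*(Ω₁)=0.20432 + 0.19756j, Y(Ω₂)=0.36144 + 0.04374j
  term(m=+8) = 0.14541 - 0.14361j   from Y*(Ω₁)=0.47099 - 0.00905j, Y(Ω₂)=0.31449 - 0.29888j
Total Σ_m = 0.31742 + 0.00000j. Multiply by 0.739198: 0.23464 + 0.00000j. P_8(cos γ) = 0.234640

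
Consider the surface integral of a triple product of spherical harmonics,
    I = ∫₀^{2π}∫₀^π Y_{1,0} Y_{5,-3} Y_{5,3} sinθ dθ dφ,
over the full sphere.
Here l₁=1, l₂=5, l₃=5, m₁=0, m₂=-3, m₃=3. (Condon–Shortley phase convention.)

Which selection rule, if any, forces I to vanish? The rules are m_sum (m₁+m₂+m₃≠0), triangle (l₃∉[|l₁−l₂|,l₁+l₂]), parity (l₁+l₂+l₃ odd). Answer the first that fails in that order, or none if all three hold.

parity

azimuthal sum: 0 − 3 + 3 = 0  ✓
4 ≤ 5 ≤ 6 (triangle on l)  ✓
L = 1 + 5 + 5 = 11 (odd)  ✗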